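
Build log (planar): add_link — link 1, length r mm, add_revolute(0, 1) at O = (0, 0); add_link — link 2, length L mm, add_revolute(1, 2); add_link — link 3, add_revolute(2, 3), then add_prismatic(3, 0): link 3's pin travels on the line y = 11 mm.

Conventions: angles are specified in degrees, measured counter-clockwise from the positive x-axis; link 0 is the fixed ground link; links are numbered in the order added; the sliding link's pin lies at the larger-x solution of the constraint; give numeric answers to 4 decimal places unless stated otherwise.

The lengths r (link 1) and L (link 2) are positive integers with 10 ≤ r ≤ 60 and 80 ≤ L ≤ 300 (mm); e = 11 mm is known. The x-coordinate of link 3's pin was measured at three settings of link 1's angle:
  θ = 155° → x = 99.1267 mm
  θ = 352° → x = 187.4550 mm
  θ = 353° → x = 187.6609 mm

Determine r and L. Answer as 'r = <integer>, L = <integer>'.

constraint per measurement: (x − r cos θ)² + (r sin θ − e)² = L²
subtracting the θ₁ and θ₂ equations cancels the r² and L² terms:
r = (x₁² − x₂²) / (2[(x₁cos θ₁ + e sin θ₁) − (x₂cos θ₂ + e sin θ₂)]) = 47.0000 → r = 47
L² = (x₁ − r cos θ₁)² + (r sin θ₁ − e)² = 20164.0096 → L = 142.0000 → L = 142
check at θ₃=353°: x = 187.6609 (printed 187.6609) ✓

r = 47, L = 142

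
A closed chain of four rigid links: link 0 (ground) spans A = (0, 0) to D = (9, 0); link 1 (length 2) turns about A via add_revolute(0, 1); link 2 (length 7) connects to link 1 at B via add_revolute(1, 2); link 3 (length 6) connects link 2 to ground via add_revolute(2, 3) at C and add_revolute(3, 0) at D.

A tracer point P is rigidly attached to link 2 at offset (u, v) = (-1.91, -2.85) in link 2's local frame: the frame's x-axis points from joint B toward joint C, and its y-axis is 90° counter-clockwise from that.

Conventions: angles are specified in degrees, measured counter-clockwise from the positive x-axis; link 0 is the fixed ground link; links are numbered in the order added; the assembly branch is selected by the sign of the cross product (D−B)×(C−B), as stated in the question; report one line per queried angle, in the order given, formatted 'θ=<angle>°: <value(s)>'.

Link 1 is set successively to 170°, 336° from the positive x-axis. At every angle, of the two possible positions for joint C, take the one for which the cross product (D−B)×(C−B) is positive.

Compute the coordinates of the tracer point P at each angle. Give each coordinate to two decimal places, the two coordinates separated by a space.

A=(0,0), D=(9.00,0)
θ=170°: B = A + 2.00·(cos170°, sin170°) = (-1.9696, 0.3473)
θ=170°: |BD| = 10.9751
θ=170°: circle(B,7.00) ∩ circle(D,6.00): a=6.0798, h=3.4693
θ=170°:   candidates: C₊=(4.2169,3.6225) cross=38.076; C₋=(3.9974,-3.3126) cross=-38.076
θ=170°:   branch + wants cross > 0 → take C=(4.2169,3.6225) (cross=38.076)
θ=170°: ex = (C−B)/|BC| = (0.8838,0.4679); ey = (-0.4679,0.8838)
θ=170°: P = B + -1.91·ex + -2.85·ey = (-2.3242,-3.0652)
θ=336°: B = A + 2.00·(cos336°, sin336°) = (1.8271, -0.8135)
θ=336°: |BD| = 7.2189
θ=336°: circle(B,7.00) ∩ circle(D,6.00): a=4.5099, h=5.3536
θ=336°:   candidates: C₊=(5.7049,5.0142) cross=38.647; C₋=(6.9115,-5.6248) cross=-38.647
θ=336°:   branch + wants cross > 0 → take C=(5.7049,5.0142) (cross=38.647)
θ=336°: ex = (C−B)/|BC| = (0.5540,0.8325); ey = (-0.8325,0.5540)
θ=336°: P = B + -1.91·ex + -2.85·ey = (3.1417,-3.9824)

θ=170°: -2.32 -3.07
θ=336°: 3.14 -3.98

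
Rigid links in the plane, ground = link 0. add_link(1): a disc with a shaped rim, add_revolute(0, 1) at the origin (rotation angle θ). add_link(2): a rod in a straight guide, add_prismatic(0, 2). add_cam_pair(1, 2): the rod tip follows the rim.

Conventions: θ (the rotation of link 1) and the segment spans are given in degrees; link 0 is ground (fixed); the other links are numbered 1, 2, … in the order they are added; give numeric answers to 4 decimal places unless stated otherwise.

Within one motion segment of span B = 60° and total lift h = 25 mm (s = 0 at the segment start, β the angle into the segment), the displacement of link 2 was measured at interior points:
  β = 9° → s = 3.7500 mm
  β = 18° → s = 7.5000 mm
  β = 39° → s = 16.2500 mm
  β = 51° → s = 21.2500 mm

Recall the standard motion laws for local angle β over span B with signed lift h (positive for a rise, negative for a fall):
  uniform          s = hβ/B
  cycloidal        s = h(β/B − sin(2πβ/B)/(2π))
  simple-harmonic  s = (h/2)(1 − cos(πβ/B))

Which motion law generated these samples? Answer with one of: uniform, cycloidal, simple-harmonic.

candidates at β/B = r: uniform s = h·r (linear in β); cycloidal s = h·(r − sin(2πr)/(2π)); simple-harmonic s = (h/2)(1 − cos(πr))
β=9°: printed 3.7500 | uniform 3.7500, cycloidal 0.5310, simple-harmonic 1.3624
β=18°: printed 7.5000 | uniform 7.5000, cycloidal 3.7159, simple-harmonic 5.1527
β=39°: printed 16.2500 | uniform 16.2500, cycloidal 19.4690, simple-harmonic 18.1749
β=51°: printed 21.2500 | uniform 21.2500, cycloidal 24.4690, simple-harmonic 23.6376
only one law matches every sample → uniform

uniform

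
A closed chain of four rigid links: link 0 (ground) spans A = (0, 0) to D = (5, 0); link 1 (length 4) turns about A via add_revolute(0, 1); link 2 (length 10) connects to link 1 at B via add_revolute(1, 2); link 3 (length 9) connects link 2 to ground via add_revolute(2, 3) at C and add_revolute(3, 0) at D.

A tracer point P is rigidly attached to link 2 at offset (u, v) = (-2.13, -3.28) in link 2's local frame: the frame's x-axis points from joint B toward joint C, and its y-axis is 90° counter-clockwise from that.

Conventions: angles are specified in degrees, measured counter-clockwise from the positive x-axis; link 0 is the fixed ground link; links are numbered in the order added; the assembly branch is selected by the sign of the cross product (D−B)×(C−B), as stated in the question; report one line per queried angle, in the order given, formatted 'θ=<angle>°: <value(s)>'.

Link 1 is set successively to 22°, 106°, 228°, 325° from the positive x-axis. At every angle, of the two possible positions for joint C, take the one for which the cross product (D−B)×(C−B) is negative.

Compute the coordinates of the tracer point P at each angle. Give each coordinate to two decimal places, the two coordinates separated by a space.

A=(0,0), D=(5.00,0)
θ=22°: B = A + 4.00·(cos22°, sin22°) = (3.7087, 1.4984)
θ=22°: |BD| = 1.9780
θ=22°: circle(B,10.00) ∩ circle(D,9.00): a=5.7918, h=8.1520
θ=22°:   candidates: C₊=(13.6650,2.4326) cross=16.125; C₋=(1.3142,-8.2106) cross=-16.125
θ=22°:   branch - wants cross < 0 → take C=(1.3142,-8.2106) (cross=-16.125)
θ=22°: ex = (C−B)/|BC| = (-0.2395,-0.9709); ey = (0.9709,-0.2395)
θ=22°: P = B + -2.13·ex + -3.28·ey = (1.0342,4.3519)
θ=106°: B = A + 4.00·(cos106°, sin106°) = (-1.1025, 3.8450)
θ=106°: |BD| = 7.2129
θ=106°: circle(B,10.00) ∩ circle(D,9.00): a=4.9235, h=8.7040
θ=106°:   candidates: C₊=(7.7030,8.5845) cross=62.781; C₋=(-1.5769,-6.1437) cross=-62.781
θ=106°:   branch - wants cross < 0 → take C=(-1.5769,-6.1437) (cross=-62.781)
θ=106°: ex = (C−B)/|BC| = (-0.0474,-0.9989); ey = (0.9989,-0.0474)
θ=106°: P = B + -2.13·ex + -3.28·ey = (-4.2778,6.1282)
θ=228°: B = A + 4.00·(cos228°, sin228°) = (-2.6765, -2.9726)
θ=228°: |BD| = 8.2320
θ=228°: circle(B,10.00) ∩ circle(D,9.00): a=5.2700, h=8.4986
θ=228°:   candidates: C₊=(-0.8310,6.8556) cross=69.960; C₋=(5.3068,-8.9948) cross=-69.960
θ=228°:   branch - wants cross < 0 → take C=(5.3068,-8.9948) (cross=-69.960)
θ=228°: ex = (C−B)/|BC| = (0.7983,-0.6022); ey = (0.6022,0.7983)
θ=228°: P = B + -2.13·ex + -3.28·ey = (-6.3522,-4.3084)
θ=325°: B = A + 4.00·(cos325°, sin325°) = (3.2766, -2.2943)
θ=325°: |BD| = 2.8695
θ=325°: circle(B,10.00) ∩ circle(D,9.00): a=4.7454, h=8.8023
θ=325°:   candidates: C₊=(-0.9112,6.7866) cross=25.258; C₋=(13.1646,-3.7867) cross=-25.258
θ=325°:   branch - wants cross < 0 → take C=(13.1646,-3.7867) (cross=-25.258)
θ=325°: ex = (C−B)/|BC| = (0.9888,-0.1492); ey = (0.1492,0.9888)
θ=325°: P = B + -2.13·ex + -3.28·ey = (0.6810,-5.2197)

θ=22°: 1.03 4.35
θ=106°: -4.28 6.13
θ=228°: -6.35 -4.31
θ=325°: 0.68 -5.22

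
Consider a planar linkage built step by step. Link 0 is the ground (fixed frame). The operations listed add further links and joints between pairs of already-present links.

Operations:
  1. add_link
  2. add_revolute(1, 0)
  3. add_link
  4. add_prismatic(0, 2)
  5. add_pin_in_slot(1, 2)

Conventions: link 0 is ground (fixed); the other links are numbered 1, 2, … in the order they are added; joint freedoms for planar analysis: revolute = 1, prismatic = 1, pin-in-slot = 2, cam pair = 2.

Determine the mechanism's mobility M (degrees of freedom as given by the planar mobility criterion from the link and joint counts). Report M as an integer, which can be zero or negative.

L=1 J1=0 J2=0
add link → L=2 J1=0 J2=0
R@1,0 dof=1 J1 → L=2 J1=1 J2=0
add link → L=3 J1=1 J2=0
P@0,2 dof=1 J1 → L=3 J1=2 J2=0
PS@1,2 dof=2 J2 → L=3 J1=2 J2=1
M=3(L−1)−2J1−J2=3·2−2·2−1=1

M = 1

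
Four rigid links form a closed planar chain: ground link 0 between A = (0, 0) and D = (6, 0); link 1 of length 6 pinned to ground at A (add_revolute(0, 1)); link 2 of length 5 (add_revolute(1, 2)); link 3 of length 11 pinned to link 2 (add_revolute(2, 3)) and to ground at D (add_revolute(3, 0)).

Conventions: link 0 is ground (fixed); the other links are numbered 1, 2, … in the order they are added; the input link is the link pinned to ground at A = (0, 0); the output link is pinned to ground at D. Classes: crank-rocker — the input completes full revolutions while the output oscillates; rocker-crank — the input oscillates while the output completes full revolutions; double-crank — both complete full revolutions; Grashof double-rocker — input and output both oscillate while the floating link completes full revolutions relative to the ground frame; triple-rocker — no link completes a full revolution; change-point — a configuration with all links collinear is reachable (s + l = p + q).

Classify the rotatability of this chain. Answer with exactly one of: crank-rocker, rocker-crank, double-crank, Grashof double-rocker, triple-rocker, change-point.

lengths: ground=6, input=6, coupler=5, output=11
sorted: s=5 (shortest), l=11 (longest), p+q=12
s + l = 16 vs p + q = 12
s + l > p + q → non-Grashof → no link fully rotates → triple-rocker

triple-rocker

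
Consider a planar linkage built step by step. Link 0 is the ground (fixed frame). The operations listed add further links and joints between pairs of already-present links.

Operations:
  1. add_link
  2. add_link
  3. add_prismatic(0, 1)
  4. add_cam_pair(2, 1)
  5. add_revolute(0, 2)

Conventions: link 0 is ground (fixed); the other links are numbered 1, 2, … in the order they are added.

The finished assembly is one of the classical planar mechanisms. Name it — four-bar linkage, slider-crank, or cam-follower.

links: 3 (incl. ground); joints: 1 revolute, 1 prismatic, 1 higher (cam) pair, forming one closed loop
3 links, revolute + prismatic + higher pair in one loop → cam-follower

cam-follower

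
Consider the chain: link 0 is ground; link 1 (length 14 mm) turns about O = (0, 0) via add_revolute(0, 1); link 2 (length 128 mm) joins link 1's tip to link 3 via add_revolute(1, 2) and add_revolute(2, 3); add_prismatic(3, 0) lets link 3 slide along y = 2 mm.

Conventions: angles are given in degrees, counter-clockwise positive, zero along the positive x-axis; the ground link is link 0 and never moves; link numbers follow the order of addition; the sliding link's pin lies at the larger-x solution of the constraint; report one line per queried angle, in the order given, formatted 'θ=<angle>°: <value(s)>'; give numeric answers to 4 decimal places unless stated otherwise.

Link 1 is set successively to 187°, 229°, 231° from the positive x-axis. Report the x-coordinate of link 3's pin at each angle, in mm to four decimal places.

geometry: r = 14 mm, L = 128 mm, e = 2 mm
θ=187°: crank pin P = (r cos θ, r sin θ) = (-13.895646, -1.706171)
θ=187°: h = r sin θ − e = -1.706171 − 2 = -3.706171
θ=187°: x = r cos θ + √(L² − h²) = -13.895646 + 127.946334 = 114.050688
θ=229°: crank pin P = (r cos θ, r sin θ) = (-9.184826, -10.565934)
θ=229°: h = r sin θ − e = -10.565934 − 2 = -12.565934
θ=229°: x = r cos θ + √(L² − h²) = -9.184826 + 127.381699 = 118.196873
θ=231°: crank pin P = (r cos θ, r sin θ) = (-8.810485, -10.880043)
θ=231°: h = r sin θ − e = -10.880043 − 2 = -12.880043
θ=231°: x = r cos θ + √(L² − h²) = -8.810485 + 127.350322 = 118.539836

θ=187°: 114.0507
θ=229°: 118.1969
θ=231°: 118.5398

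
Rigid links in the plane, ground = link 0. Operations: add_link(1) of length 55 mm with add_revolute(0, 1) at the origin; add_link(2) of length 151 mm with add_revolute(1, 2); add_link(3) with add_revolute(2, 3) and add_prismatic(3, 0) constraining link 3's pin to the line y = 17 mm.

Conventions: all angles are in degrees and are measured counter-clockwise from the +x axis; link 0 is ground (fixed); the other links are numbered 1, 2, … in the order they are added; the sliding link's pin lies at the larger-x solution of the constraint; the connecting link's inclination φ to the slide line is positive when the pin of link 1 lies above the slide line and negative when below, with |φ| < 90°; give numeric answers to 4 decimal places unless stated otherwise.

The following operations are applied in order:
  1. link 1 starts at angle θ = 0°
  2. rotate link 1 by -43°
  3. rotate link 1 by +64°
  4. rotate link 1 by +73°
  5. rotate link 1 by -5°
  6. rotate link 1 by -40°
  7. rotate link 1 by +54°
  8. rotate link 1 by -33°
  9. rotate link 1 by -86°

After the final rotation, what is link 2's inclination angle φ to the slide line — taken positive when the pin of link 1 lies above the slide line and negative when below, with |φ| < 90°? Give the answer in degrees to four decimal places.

geometry: r = 55 mm, L = 151 mm, e = 17 mm; θ starts at 0°
rotate link 1 by -43°: θ ← 0° -43° = -43°
rotate link 1 by +64°: θ ← -43° +64° = 21°
rotate link 1 by +73°: θ ← 21° +73° = 94°
rotate link 1 by -5°: θ ← 94° -5° = 89°
rotate link 1 by -40°: θ ← 89° -40° = 49°
rotate link 1 by +54°: θ ← 49° +54° = 103°
rotate link 1 by -33°: θ ← 103° -33° = 70°
rotate link 1 by -86°: θ ← 70° -86° = -16°
h = r sin θ − e = -15.160055 − 17 = -32.160055
sin φ = h / L = -32.160055 / 151 = -0.21298049
φ = arcsin(-0.21298049) = -12.297074°

-12.2971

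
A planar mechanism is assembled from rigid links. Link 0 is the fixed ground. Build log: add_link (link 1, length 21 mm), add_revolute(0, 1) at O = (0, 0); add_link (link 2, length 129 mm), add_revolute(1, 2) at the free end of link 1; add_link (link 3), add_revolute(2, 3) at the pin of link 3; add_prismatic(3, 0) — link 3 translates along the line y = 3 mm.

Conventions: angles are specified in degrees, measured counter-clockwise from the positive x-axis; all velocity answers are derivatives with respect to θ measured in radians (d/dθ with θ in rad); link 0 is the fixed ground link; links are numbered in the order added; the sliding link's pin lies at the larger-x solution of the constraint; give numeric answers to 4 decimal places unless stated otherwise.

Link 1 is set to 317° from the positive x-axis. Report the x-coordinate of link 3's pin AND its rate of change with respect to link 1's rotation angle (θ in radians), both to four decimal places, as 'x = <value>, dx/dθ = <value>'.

geometry: r = 21 mm, L = 129 mm, e = 3 mm
crank pin P = (r cos θ, r sin θ) = (15.358428, -14.321966)
h = r sin θ − e = -14.321966 − 3 = -17.321966
x = r cos θ + √(L² − h²) = 15.358428 + 127.831723 = 143.190151
dx/dθ = −r sin θ − h·r cos θ/√(L² − h²) (θ in radians; h = -17.321966) = 16.403125

x = 143.1902, dx/dθ = 16.4031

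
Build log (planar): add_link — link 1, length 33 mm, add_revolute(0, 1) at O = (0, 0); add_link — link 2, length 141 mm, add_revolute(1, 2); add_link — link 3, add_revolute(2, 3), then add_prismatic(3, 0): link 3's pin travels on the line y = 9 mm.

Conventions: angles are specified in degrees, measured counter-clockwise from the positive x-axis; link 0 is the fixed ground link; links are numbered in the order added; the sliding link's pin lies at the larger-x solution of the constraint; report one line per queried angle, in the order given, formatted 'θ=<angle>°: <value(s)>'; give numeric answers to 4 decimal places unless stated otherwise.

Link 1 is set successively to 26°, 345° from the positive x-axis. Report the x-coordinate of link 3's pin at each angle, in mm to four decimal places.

geometry: r = 33 mm, L = 141 mm, e = 9 mm
θ=26°: crank pin P = (r cos θ, r sin θ) = (29.660204, 14.466248)
θ=26°: h = r sin θ − e = 14.466248 − 9 = 5.466248
θ=26°: x = r cos θ + √(L² − h²) = 29.660204 + 140.894003 = 170.554207
θ=345°: crank pin P = (r cos θ, r sin θ) = (31.875552, -8.541028)
θ=345°: h = r sin θ − e = -8.541028 − 9 = -17.541028
θ=345°: x = r cos θ + √(L² − h²) = 31.875552 + 139.904654 = 171.780207

θ=26°: 170.5542
θ=345°: 171.7802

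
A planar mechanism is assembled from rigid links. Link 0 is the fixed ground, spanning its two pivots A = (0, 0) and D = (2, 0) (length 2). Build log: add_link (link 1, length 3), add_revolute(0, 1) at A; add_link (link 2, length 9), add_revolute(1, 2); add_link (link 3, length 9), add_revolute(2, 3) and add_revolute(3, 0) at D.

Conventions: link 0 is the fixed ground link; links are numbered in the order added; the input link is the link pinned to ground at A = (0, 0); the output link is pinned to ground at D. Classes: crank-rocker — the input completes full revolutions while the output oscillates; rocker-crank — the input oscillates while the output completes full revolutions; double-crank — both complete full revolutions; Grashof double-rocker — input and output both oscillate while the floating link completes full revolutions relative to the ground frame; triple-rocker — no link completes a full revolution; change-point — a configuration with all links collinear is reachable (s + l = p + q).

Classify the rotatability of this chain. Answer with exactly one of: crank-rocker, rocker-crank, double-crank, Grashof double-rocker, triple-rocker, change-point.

lengths: ground=2, input=3, coupler=9, output=9
sorted: s=2 (shortest), l=9 (longest), p+q=12
s + l = 11 vs p + q = 12
s + l < p + q (Grashof) with shortest = ground link → double-crank

double-crank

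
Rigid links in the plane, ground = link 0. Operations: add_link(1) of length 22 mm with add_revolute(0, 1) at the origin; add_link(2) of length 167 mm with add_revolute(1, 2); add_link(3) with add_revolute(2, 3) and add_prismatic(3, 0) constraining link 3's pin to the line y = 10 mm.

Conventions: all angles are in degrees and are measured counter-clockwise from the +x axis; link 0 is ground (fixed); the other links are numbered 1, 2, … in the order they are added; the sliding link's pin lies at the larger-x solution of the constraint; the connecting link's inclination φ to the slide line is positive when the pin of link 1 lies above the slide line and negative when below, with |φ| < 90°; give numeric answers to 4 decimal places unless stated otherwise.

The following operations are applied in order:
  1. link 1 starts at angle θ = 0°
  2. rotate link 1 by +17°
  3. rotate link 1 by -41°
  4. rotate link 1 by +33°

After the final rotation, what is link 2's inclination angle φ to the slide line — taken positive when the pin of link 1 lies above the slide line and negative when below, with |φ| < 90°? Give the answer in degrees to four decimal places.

geometry: r = 22 mm, L = 167 mm, e = 10 mm; θ starts at 0°
rotate link 1 by +17°: θ ← 0° +17° = 17°
rotate link 1 by -41°: θ ← 17° -41° = -24°
rotate link 1 by +33°: θ ← -24° +33° = 9°
h = r sin θ − e = 3.441558 − 10 = -6.558442
sin φ = h / L = -6.558442 / 167 = -0.03927211
φ = arcsin(-0.03927211) = -2.250705°

-2.2507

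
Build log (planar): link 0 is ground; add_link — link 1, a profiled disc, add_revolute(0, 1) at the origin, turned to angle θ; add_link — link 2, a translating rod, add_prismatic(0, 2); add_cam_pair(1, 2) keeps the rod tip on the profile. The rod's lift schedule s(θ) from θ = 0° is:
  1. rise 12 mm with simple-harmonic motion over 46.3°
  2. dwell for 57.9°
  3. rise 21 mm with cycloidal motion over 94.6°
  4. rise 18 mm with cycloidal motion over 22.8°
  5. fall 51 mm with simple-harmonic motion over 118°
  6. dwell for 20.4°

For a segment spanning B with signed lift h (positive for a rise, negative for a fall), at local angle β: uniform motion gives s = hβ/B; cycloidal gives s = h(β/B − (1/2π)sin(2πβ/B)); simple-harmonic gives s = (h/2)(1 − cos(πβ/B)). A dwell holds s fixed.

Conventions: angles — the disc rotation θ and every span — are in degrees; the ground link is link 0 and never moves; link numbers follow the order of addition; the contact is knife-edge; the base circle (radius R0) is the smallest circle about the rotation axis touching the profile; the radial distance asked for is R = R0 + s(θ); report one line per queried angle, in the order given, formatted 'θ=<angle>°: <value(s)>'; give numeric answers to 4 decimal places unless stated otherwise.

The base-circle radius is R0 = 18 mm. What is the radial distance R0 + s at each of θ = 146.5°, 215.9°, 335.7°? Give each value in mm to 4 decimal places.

seg 1 [0°–46.3°] simple-harmonic, h=12: full span → s += 12 → s = 12.0000
seg 2 [46.3°–104.2°] dwell: s stays 12.0000
seg 3 [104.2°–198.8°] cycloidal, h=21: θ=146.5° here. β=42.3, B=94.6. 21·(0.4471 − sin(2π·0.4471)/(2π)) = 8.3004 → s = 20.3004
seg 3 [104.2°–198.8°] cycloidal, h=21: full span → s += 21 → s = 33.0000
seg 4 [198.8°–221.6°] cycloidal, h=18: θ=215.9° here. β=17.1, B=22.8. 18·(0.7500 − sin(2π·0.7500)/(2π)) = 16.3648 → s = 49.3648
seg 4 [198.8°–221.6°] cycloidal, h=18: full span → s += 18 → s = 51.0000
seg 5 [221.6°–339.6°] simple-harmonic, h=-51: θ=335.7° here. β=114.1, B=118. -51/2·(1 − cos(π·0.9669)) = -50.8627 → s = 0.1373
θ=146.5°: R = R0 + s = 18 + 20.3004 = 38.3004
θ=215.9°: R = R0 + s = 18 + 49.3648 = 67.3648
θ=335.7°: R = R0 + s = 18 + 0.1373 = 18.1373

θ=146.5°: 38.3004
θ=215.9°: 67.3648
θ=335.7°: 18.1373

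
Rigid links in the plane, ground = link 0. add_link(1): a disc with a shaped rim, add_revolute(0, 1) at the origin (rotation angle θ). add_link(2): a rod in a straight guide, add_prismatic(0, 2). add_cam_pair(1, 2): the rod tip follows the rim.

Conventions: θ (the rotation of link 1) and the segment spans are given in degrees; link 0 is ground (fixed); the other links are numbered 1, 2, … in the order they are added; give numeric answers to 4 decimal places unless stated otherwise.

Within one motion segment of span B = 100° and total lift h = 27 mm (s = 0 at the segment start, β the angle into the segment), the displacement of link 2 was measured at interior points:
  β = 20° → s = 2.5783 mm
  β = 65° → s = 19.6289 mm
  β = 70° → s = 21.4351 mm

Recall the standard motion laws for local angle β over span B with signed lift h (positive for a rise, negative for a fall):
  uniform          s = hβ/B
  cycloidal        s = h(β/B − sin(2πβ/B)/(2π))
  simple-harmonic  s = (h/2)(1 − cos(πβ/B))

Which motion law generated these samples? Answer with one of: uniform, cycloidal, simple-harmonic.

candidates at β/B = r: uniform s = h·r (linear in β); cycloidal s = h·(r − sin(2πr)/(2π)); simple-harmonic s = (h/2)(1 − cos(πr))
β=20°: printed 2.5783 | uniform 5.4000, cycloidal 1.3131, simple-harmonic 2.5783
β=65°: printed 19.6289 | uniform 17.5500, cycloidal 21.0265, simple-harmonic 19.6289
β=70°: printed 21.4351 | uniform 18.9000, cycloidal 22.9869, simple-harmonic 21.4351
only one law matches every sample → simple-harmonic

simple-harmonic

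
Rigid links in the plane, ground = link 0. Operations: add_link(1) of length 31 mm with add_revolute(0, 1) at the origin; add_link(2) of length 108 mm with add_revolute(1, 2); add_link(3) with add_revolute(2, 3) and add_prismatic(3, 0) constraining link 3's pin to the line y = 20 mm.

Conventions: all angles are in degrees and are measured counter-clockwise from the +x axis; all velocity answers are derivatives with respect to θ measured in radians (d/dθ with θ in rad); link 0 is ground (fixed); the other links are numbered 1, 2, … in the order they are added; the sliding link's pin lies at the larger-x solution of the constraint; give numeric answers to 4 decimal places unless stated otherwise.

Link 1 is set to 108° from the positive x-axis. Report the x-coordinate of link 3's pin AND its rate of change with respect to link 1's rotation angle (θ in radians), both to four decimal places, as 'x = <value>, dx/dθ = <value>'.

geometry: r = 31 mm, L = 108 mm, e = 20 mm
crank pin P = (r cos θ, r sin θ) = (-9.579527, 29.482752)
h = r sin θ − e = 29.482752 − 20 = 9.482752
x = r cos θ + √(L² − h²) = -9.579527 + 107.582886 = 98.003359
dx/dθ = −r sin θ − h·r cos θ/√(L² − h²) (θ in radians; h = 9.482752) = -28.638377

x = 98.0034, dx/dθ = -28.6384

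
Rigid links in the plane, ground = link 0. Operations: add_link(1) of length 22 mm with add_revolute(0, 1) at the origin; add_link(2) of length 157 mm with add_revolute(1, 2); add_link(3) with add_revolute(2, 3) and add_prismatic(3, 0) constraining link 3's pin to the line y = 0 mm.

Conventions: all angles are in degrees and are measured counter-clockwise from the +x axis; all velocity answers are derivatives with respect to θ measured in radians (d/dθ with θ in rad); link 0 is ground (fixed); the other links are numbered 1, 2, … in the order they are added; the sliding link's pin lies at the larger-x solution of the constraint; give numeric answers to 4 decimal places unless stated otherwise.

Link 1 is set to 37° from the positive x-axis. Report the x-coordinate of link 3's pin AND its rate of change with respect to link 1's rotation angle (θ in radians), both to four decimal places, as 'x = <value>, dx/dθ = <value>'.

geometry: r = 22 mm, L = 157 mm, e = 0 mm
crank pin P = (r cos θ, r sin θ) = (17.569981, 13.239931)
h = r sin θ − e = 13.239931 − 0 = 13.239931
x = r cos θ + √(L² − h²) = 17.569981 + 156.440737 = 174.010718
dx/dθ = −r sin θ − h·r cos θ/√(L² − h²) (θ in radians; h = 13.239931) = -14.726917

x = 174.0107, dx/dθ = -14.7269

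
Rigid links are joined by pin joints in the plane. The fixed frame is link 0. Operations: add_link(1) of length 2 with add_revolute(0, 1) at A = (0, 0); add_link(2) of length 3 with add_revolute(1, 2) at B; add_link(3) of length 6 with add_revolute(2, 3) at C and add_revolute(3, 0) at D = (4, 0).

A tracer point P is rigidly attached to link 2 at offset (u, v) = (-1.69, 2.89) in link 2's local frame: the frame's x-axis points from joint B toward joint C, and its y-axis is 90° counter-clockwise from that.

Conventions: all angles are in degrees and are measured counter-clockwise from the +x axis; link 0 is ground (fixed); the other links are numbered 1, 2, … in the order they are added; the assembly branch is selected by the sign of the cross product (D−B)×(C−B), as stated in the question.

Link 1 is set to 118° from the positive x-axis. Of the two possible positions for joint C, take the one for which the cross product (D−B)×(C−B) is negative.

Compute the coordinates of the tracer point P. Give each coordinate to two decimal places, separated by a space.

A=(0,0), D=(4.00,0)
B = A + 2.00·(cos118°, sin118°) = (-0.9389, 1.7659)
|BD| = 5.2451
circle(B,3.00) ∩ circle(D,6.00): a=0.0488, h=2.9996
  candidates: C₊=(0.1169,4.5740) cross=15.733; C₋=(-1.9029,-1.0750) cross=-15.733
  branch - wants cross < 0 → take C=(-1.9029,-1.0750) (cross=-15.733)
ex = (C−B)/|BC| = (-0.3213,-0.9470); ey = (0.9470,-0.3213)
P = B + -1.69·ex + 2.89·ey = (2.3408,2.4377)

2.34 2.44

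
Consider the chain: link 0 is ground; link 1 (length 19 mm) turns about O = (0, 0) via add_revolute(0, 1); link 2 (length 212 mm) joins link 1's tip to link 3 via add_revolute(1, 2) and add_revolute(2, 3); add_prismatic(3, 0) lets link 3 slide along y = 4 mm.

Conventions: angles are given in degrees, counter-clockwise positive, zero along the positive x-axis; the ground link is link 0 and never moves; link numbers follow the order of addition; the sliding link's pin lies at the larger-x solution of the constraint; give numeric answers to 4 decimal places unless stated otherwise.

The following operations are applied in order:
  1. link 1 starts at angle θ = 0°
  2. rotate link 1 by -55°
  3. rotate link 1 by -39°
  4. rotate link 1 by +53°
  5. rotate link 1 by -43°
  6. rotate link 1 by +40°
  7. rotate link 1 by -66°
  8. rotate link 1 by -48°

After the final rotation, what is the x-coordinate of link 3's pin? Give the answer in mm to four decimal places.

geometry: r = 19 mm, L = 212 mm, e = 4 mm; θ starts at 0°
rotate link 1 by -55°: θ ← 0° -55° = -55°
rotate link 1 by -39°: θ ← -55° -39° = -94°
rotate link 1 by +53°: θ ← -94° +53° = -41°
rotate link 1 by -43°: θ ← -41° -43° = -84°
rotate link 1 by +40°: θ ← -84° +40° = -44°
rotate link 1 by -66°: θ ← -44° -66° = -110°
rotate link 1 by -48°: θ ← -110° -48° = -158°
crank pin P = (r cos θ, r sin θ) = (-17.616493, -7.117525)
h = r sin θ − e = -7.117525 − 4 = -11.117525
x = r cos θ + √(L² − h²) = -17.616493 + 211.708291 = 194.091798

194.0918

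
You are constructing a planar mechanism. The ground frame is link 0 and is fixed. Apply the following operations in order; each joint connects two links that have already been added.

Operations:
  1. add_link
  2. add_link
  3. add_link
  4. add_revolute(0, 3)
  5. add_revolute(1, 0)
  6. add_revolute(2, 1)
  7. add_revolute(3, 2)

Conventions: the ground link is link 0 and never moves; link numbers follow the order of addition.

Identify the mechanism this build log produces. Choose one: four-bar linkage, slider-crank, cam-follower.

links: 4 (incl. ground); joints: 4 revolute, 0 prismatic, 0 higher (cam) pair, forming one closed loop
4 links in a single 4R loop → four-bar linkage

four-bar linkage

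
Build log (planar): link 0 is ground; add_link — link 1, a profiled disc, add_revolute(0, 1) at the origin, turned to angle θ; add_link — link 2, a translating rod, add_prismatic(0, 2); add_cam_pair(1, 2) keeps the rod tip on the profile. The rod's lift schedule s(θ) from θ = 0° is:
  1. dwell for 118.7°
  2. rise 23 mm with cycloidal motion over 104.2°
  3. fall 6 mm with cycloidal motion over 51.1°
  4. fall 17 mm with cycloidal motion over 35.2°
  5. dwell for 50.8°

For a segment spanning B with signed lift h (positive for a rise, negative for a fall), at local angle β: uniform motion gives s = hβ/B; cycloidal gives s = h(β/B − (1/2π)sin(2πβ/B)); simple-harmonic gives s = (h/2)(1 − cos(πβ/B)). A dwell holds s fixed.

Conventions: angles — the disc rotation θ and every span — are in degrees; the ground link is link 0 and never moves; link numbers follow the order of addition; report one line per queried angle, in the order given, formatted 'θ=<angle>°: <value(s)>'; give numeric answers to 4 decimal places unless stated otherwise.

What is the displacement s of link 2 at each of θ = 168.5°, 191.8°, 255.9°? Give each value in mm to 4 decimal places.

seg 1 [0°–118.7°] dwell: s stays 0.0000
seg 2 [118.7°–222.9°] cycloidal, h=23: θ=168.5° here. β=49.8, B=104.2. 23·(0.4779 − sin(2π·0.4779)/(2π)) = 10.4863 → s = 10.4863
seg 2 [118.7°–222.9°] cycloidal, h=23: θ=191.8° here. β=73.1, B=104.2. 23·(0.7015 − sin(2π·0.7015)/(2π)) = 19.6275 → s = 19.6275
seg 2 [118.7°–222.9°] cycloidal, h=23: full span → s += 23 → s = 23.0000
seg 3 [222.9°–274°] cycloidal, h=-6: θ=255.9° here. β=33, B=51.1. -6·(0.6458 − sin(2π·0.6458)/(2π)) = -4.6322 → s = 18.3678

θ=168.5°: 10.4863
θ=191.8°: 19.6275
θ=255.9°: 18.3678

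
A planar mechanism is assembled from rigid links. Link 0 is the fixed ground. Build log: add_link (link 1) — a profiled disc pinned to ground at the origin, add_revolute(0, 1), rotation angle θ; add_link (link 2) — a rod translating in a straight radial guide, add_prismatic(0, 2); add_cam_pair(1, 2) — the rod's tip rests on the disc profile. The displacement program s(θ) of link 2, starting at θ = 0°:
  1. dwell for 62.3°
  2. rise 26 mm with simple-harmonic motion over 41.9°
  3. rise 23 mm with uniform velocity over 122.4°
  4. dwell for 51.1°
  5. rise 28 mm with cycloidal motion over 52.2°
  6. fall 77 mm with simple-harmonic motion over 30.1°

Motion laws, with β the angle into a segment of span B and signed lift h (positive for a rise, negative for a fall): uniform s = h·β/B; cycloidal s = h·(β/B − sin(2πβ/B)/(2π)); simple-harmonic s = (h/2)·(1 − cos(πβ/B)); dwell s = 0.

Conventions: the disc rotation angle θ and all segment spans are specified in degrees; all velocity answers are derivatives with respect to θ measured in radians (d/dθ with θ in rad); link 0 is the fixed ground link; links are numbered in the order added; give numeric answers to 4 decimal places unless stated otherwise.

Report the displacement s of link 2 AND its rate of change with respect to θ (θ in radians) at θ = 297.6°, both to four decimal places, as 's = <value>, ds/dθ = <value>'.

seg 1 [0°–62.3°] dwell: s stays 0.0000
seg 2 [62.3°–104.2°] simple-harmonic, h=26: full span → s += 26 → s = 26.0000
seg 3 [104.2°–226.6°] uniform, h=23: full span → s += 23 → s = 49.0000
seg 4 [226.6°–277.7°] dwell: s stays 49.0000
seg 5 [277.7°–329.9°] cycloidal, h=28: θ=297.6° here. β=19.9, B=52.2. 28·(0.3812 − sin(2π·0.3812)/(2π)) = 7.6489 → s = 56.6489
velocity in seg [277.7°–329.9°] (cycloidal), θ in radians: β = 19.9° = 0.3473 rad, B = 52.2° = 0.9111 rad; ds/dθ = (h/B)(1 − cos(2πβ/B)) = (28/0.9111)(1 − cos(2π·0.3812)) = 53.298433 mm/rad

s = 56.6489, ds/dθ = 53.2984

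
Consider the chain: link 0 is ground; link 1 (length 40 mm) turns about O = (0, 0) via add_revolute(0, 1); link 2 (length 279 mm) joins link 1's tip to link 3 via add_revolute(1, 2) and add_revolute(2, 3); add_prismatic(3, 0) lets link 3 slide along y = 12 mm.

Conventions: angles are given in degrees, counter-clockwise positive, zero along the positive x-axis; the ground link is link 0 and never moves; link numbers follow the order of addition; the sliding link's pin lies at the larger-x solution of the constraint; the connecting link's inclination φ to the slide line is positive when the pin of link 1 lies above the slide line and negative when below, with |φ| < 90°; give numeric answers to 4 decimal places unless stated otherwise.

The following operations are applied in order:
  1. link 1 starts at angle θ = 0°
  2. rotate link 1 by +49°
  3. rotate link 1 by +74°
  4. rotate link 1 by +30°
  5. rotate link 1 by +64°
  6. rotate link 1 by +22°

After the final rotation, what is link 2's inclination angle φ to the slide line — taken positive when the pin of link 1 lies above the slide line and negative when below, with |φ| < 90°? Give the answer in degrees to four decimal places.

geometry: r = 40 mm, L = 279 mm, e = 12 mm; θ starts at 0°
rotate link 1 by +49°: θ ← 0° +49° = 49°
rotate link 1 by +74°: θ ← 49° +74° = 123°
rotate link 1 by +30°: θ ← 123° +30° = 153°
rotate link 1 by +64°: θ ← 153° +64° = 217°
rotate link 1 by +22°: θ ← 217° +22° = 239°
h = r sin θ − e = -34.286692 − 12 = -46.286692
sin φ = h / L = -46.286692 / 279 = -0.16590212
φ = arcsin(-0.16590212) = -9.549645°

-9.5496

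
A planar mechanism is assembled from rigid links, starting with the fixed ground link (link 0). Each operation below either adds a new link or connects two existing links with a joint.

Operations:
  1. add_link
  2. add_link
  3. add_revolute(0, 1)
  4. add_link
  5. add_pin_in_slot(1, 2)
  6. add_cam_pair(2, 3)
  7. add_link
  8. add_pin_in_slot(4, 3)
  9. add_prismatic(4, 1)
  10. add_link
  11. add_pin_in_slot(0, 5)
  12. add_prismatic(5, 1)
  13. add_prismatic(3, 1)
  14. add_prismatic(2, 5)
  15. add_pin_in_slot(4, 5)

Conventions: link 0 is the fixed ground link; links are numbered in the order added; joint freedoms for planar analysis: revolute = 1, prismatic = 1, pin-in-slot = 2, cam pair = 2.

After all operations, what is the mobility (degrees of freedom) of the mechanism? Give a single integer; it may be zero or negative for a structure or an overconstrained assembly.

L=1 J1=0 J2=0
add link → L=2 J1=0 J2=0
add link → L=3 J1=0 J2=0
R@0,1 dof=1 J1 → L=3 J1=1 J2=0
add link → L=4 J1=1 J2=0
PS@1,2 dof=2 J2 → L=4 J1=1 J2=1
C@2,3 dof=2 J2 → L=4 J1=1 J2=2
add link → L=5 J1=1 J2=2
PS@4,3 dof=2 J2 → L=5 J1=1 J2=3
P@4,1 dof=1 J1 → L=5 J1=2 J2=3
add link → L=6 J1=2 J2=3
PS@0,5 dof=2 J2 → L=6 J1=2 J2=4
P@5,1 dof=1 J1 → L=6 J1=3 J2=4
P@3,1 dof=1 J1 → L=6 J1=4 J2=4
P@2,5 dof=1 J1 → L=6 J1=5 J2=4
PS@4,5 dof=2 J2 → L=6 J1=5 J2=5
M=3(L−1)−2J1−J2=3·5−2·5−5=0

M = 0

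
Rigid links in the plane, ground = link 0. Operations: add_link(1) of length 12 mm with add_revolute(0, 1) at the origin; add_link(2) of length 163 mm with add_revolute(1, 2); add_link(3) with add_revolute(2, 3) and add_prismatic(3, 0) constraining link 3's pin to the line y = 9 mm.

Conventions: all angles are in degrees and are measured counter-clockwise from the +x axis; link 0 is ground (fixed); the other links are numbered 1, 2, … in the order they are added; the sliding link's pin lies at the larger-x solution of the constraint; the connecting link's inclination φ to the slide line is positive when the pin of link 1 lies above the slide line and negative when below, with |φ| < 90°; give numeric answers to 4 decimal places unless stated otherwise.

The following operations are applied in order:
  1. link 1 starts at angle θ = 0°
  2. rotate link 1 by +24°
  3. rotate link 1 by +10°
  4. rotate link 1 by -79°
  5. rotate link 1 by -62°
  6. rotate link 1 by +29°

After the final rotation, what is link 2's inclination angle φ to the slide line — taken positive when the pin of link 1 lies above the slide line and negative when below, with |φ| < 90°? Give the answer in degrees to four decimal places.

geometry: r = 12 mm, L = 163 mm, e = 9 mm; θ starts at 0°
rotate link 1 by +24°: θ ← 0° +24° = 24°
rotate link 1 by +10°: θ ← 24° +10° = 34°
rotate link 1 by -79°: θ ← 34° -79° = -45°
rotate link 1 by -62°: θ ← -45° -62° = -107°
rotate link 1 by +29°: θ ← -107° +29° = -78°
h = r sin θ − e = -11.737771 − 9 = -20.737771
sin φ = h / L = -20.737771 / 163 = -0.12722559
φ = arcsin(-0.12722559) = -7.309299°

-7.3093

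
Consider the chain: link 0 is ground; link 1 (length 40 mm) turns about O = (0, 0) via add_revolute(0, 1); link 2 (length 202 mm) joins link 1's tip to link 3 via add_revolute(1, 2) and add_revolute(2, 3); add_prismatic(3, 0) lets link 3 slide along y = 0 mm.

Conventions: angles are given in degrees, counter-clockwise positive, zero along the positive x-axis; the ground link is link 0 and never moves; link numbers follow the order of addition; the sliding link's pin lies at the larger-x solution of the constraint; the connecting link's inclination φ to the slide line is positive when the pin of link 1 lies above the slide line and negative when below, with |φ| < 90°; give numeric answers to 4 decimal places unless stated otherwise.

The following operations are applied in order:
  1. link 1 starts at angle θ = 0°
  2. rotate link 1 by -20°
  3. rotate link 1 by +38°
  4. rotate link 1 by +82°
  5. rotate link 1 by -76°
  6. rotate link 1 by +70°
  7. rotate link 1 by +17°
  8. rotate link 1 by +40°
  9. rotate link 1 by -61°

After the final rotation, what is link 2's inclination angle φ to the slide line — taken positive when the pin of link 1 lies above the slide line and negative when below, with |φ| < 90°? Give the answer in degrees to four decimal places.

geometry: r = 40 mm, L = 202 mm, e = 0 mm; θ starts at 0°
rotate link 1 by -20°: θ ← 0° -20° = -20°
rotate link 1 by +38°: θ ← -20° +38° = 18°
rotate link 1 by +82°: θ ← 18° +82° = 100°
rotate link 1 by -76°: θ ← 100° -76° = 24°
rotate link 1 by +70°: θ ← 24° +70° = 94°
rotate link 1 by +17°: θ ← 94° +17° = 111°
rotate link 1 by +40°: θ ← 111° +40° = 151°
rotate link 1 by -61°: θ ← 151° -61° = 90°
h = r sin θ − e = 40.000000 − 0 = 40.000000
sin φ = h / L = 40.000000 / 202 = 0.19801980
φ = arcsin(0.19801980) = 11.421186°

11.4212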